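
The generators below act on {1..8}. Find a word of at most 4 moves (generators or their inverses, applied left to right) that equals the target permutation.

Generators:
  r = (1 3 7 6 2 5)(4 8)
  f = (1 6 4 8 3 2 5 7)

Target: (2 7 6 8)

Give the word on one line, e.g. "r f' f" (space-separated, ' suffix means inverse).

  after f: (1 6 4 8 3 2 5 7)
  after r': (1 7 5 3 6 8)
  after r': (1 3 7 2 6 4 8 5)
  after r': (2 7 6 8)

f r' r' r'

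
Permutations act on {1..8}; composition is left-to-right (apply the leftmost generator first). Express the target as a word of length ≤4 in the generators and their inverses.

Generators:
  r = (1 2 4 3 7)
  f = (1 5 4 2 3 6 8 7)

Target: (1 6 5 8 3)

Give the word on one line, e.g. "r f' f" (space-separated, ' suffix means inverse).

  after r': (1 7 3 4 2)
  after f': (1 8 6 3 5)(2 7)
  after r': (1 8 6 4 2 3 5 7)
  after f': (1 6 5 8 3)

r' f' r' f'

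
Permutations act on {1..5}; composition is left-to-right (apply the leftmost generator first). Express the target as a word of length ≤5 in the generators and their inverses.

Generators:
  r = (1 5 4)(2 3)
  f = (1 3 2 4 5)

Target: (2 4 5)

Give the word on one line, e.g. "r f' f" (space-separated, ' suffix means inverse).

r' f' r f'

  after r': (1 4 5)(2 3)
  after f': (1 2)
  after r: (1 3 2 5 4)
  after f': (2 4 5)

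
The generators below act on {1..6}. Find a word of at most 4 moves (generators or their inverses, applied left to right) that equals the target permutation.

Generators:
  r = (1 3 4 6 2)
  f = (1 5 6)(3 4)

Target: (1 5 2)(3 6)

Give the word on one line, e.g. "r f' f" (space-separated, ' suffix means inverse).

f r

  after f: (1 5 6)(3 4)
  after r: (1 5 2)(3 6)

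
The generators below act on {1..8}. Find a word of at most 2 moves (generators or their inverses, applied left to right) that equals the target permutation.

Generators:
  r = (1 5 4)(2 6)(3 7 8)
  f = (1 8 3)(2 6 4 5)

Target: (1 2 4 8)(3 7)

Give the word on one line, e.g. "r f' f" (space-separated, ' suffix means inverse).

r f

  after r: (1 5 4)(2 6)(3 7 8)
  after f: (1 2 4 8)(3 7)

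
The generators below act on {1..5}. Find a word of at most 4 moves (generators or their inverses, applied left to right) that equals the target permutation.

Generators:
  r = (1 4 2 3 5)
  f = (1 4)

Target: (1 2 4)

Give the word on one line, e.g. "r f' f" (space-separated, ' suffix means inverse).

f r' f r

  after f: (1 4)
  after r': (2 4 5 3)
  after f: (1 4 5 3 2)
  after r: (1 2 4)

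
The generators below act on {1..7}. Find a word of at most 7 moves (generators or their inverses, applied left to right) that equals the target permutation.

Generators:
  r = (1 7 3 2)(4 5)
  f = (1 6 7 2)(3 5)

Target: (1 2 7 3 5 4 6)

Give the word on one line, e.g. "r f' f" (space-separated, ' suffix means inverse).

r f r r f

  after r: (1 7 3 2)(4 5)
  after f: (1 2 6 7 5 4 3)
  after r: (2 6 3 7 4)
  after r: (1 7 5 4)(2 6)
  after f: (1 2 7 3 5 4 6)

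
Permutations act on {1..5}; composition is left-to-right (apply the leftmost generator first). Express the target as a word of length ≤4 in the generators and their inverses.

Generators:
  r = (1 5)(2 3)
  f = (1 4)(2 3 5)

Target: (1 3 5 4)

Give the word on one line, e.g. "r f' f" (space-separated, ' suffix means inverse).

  after r': (1 5)(2 3)
  after f': (1 3 5 4)

r' f'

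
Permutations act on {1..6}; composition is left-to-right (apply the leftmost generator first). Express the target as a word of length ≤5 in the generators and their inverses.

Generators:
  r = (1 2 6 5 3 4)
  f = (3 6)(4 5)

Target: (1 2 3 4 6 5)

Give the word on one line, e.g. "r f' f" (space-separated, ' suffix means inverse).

f' r f'

  after f': (3 6)(4 5)
  after r: (1 2 6 4 3 5)
  after f': (1 2 3 4 6 5)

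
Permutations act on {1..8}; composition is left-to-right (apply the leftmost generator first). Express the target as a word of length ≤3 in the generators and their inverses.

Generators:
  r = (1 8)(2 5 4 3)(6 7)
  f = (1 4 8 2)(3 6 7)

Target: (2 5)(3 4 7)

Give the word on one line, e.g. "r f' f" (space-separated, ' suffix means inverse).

r f f

  after r: (1 8)(2 5 4 3)(6 7)
  after f: (1 2 5 8 4 6 3)
  after f: (2 5)(3 4 7)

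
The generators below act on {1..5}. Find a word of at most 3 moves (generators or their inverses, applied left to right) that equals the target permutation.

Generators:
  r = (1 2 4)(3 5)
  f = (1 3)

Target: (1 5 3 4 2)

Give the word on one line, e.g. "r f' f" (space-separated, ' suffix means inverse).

f' r'

  after f': (1 3)
  after r': (1 5 3 4 2)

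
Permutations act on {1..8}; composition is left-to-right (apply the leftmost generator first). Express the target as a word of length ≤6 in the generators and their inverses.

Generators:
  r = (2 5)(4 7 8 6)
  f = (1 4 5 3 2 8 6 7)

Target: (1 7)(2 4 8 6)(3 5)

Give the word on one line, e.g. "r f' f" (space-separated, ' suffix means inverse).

r r r f'

  after r: (2 5)(4 7 8 6)
  after r: (4 8)(6 7)
  after r: (2 5)(4 6 8 7)
  after f': (1 7)(2 4 8 6)(3 5)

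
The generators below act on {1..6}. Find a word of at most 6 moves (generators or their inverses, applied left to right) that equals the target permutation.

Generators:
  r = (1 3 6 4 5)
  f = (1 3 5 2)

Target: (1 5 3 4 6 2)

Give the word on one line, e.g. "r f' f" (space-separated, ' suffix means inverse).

f r' f' f'

  after f: (1 3 5 2)
  after r': (2 5)(3 4 6)
  after f': (1 2 3 4 6)
  after f': (1 5 3 4 6 2)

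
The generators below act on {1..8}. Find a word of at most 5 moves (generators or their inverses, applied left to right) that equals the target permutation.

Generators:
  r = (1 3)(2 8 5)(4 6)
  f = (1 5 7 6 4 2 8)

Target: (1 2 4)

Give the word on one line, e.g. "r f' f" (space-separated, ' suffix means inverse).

f r r f'

  after f: (1 5 7 6 4 2 8)
  after r: (1 2 5 7 4 8 3)
  after r: (1 8)(4 5 7 6)
  after f': (1 2 4)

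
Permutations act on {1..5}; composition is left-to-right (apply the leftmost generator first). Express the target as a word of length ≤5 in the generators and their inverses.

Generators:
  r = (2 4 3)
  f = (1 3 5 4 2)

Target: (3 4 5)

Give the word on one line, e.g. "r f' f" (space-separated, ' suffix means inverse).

  after r: (2 4 3)
  after f': (1 2 5 3 4)
  after f': (1 4 2 3 5)
  after r': (1 2 4 3 5)
  after f: (3 4 5)

r f' f' r' f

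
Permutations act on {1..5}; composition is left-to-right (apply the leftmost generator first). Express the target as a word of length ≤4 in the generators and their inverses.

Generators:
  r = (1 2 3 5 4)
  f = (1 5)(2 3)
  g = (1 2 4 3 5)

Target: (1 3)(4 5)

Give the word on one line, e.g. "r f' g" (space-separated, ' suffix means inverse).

r' f r' r'

  after r': (1 4 5 3 2)
  after f: (1 4)(2 5)
  after r': (1 5)(2 3)
  after r': (1 3)(4 5)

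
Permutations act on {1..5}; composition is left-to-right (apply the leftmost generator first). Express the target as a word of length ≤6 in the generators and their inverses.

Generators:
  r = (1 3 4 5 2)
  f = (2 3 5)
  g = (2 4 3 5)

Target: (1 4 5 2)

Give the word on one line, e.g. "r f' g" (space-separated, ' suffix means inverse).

r f f g

  after r: (1 3 4 5 2)
  after f: (1 5 3 4 2)
  after f: (1 2)(3 4)
  after g: (1 4 5 2)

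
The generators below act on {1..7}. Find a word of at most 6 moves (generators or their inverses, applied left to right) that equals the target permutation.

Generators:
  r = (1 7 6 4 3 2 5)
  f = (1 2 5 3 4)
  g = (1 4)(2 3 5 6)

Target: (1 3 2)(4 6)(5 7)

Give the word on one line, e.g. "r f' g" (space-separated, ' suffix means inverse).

  after g: (1 4)(2 3 5 6)
  after r': (1 6 3 2 4 5 7)
  after g': (1 5 7 4 3 6 2)
  after f': (1 2 4 5 7 3 6)
  after g: (1 3 2)(4 6)(5 7)

g r' g' f' g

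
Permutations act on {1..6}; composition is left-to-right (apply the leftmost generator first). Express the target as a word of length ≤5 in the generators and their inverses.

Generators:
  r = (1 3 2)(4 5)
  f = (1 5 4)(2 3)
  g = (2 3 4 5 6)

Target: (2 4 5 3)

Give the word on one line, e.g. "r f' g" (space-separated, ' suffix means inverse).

  after f': (1 4 5)(2 3)
  after r': (1 5 2)
  after f': (2 4 5 3)

f' r' f'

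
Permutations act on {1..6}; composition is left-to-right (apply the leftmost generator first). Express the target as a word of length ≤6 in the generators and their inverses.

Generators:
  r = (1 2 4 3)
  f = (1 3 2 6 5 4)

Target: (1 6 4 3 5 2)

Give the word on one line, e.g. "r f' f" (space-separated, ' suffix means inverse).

  after r': (1 3 4 2)
  after r': (1 4)(2 3)
  after f: (3 6 5 4)
  after r: (1 2 4)(3 6 5)
  after f: (1 6 4 3 5 2)

r' r' f r f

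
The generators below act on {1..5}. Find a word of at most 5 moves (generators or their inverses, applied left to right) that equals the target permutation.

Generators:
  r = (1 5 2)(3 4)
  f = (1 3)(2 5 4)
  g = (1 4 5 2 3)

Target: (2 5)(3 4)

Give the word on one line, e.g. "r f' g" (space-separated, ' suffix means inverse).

r' g f

  after r': (1 2 5)(3 4)
  after g: (1 3 5 4)
  after f: (2 5)(3 4)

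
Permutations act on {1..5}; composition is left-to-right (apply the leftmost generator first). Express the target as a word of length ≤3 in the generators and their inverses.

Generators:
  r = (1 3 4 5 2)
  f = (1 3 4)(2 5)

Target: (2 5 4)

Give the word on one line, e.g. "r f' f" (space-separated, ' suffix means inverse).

  after f': (1 4 3)(2 5)
  after f': (1 3 4)
  after r': (2 5 4)

f' f' r'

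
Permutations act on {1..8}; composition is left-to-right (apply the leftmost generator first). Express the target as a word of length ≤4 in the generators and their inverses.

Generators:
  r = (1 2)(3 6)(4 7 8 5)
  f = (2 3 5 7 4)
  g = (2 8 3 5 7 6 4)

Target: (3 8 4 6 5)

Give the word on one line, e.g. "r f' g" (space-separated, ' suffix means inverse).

  after g: (2 8 3 5 7 6 4)
  after f': (2 8)(6 7)
  after g': (3 8 4 6 5)

g f' g'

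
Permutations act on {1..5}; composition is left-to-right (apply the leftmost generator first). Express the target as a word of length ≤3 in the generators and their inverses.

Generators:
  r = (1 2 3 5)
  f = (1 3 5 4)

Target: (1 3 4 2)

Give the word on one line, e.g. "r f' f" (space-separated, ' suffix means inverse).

  after f: (1 3 5 4)
  after r: (1 5 4 2 3)
  after f': (1 3 4 2)

f r f'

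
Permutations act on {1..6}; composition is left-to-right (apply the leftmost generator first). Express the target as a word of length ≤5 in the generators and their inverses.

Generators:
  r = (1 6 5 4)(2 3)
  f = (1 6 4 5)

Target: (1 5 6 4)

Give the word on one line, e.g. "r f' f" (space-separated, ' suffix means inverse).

r f r'

  after r: (1 6 5 4)(2 3)
  after f: (1 4 6)(2 3)
  after r': (1 5 6 4)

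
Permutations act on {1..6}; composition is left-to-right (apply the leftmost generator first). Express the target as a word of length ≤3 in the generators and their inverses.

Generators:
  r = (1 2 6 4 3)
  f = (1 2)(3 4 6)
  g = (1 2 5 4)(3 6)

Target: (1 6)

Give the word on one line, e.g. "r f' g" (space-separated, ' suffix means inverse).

f r

  after f: (1 2)(3 4 6)
  after r: (1 6)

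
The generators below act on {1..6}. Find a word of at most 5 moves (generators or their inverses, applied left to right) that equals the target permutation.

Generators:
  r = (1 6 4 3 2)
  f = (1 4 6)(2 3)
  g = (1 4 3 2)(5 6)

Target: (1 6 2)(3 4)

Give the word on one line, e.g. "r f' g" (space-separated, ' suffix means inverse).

r f' r'

  after r: (1 6 4 3 2)
  after f': (1 4 2 6)
  after r': (1 6 2)(3 4)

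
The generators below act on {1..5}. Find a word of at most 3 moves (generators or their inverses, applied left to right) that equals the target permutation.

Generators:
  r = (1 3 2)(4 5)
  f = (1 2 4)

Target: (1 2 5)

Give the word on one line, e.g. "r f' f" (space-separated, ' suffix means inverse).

r f' r

  after r: (1 3 2)(4 5)
  after f': (1 3)(2 4 5)
  after r: (1 2 5)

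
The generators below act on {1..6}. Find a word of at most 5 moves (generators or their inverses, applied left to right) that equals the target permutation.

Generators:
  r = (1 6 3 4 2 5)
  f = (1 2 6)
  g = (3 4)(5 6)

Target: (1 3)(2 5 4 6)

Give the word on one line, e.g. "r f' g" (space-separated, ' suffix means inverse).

f r' r'

  after f: (1 2 6)
  after r': (1 4 3 6 5 2)
  after r': (1 3)(2 5 4 6)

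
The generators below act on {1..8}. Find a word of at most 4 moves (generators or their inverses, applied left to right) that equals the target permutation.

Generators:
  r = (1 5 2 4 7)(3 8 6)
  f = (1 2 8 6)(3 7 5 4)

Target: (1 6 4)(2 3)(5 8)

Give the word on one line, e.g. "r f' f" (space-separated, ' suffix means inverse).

  after f: (1 2 8 6)(3 7 5 4)
  after f: (1 8)(2 6)(3 5)(4 7)
  after r: (1 6 4)(2 3)(5 8)

f f r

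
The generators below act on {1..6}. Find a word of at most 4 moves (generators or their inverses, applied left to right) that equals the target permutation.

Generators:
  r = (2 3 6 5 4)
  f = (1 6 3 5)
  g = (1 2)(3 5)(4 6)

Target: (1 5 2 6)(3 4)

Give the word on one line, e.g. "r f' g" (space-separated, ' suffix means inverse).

  after f: (1 6 3 5)
  after r': (1 3 6 2 4 5)
  after g: (1 5 2 6)(3 4)

f r' g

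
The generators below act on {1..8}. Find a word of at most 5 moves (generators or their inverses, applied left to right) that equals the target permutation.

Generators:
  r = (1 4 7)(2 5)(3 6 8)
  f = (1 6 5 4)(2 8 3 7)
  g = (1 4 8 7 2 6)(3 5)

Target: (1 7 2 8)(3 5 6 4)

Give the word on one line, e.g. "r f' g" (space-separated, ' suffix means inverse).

g r' r'

  after g: (1 4 8 7 2 6)(3 5)
  after r': (2 3)(4 6 7 5 8)
  after r': (1 7 2 8)(3 5 6 4)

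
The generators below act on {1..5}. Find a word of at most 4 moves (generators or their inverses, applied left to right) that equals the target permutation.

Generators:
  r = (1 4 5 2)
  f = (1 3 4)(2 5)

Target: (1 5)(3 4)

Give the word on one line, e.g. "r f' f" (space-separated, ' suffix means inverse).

r' f

  after r': (1 2 5 4)
  after f: (1 5)(3 4)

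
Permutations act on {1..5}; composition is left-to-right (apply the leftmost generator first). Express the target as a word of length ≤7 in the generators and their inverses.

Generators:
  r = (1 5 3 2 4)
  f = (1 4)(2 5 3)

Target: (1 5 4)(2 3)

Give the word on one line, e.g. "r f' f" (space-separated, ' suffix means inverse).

  after r: (1 5 3 2 4)
  after f: (1 3 5 2)
  after f: (1 2 4)
  after r': (1 3 5)
  after f': (1 5 4)(2 3)

r f f r' f'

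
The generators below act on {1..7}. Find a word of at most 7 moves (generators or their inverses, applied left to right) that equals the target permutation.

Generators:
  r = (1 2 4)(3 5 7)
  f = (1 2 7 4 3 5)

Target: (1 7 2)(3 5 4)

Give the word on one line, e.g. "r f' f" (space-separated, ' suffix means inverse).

r' f' r f r

  after r': (1 4 2)(3 7 5)
  after f': (1 7 3 2 5 4)
  after r: (1 3 4 2 7 5)
  after f: (1 5 2 4 7)
  after r: (1 7 2)(3 5 4)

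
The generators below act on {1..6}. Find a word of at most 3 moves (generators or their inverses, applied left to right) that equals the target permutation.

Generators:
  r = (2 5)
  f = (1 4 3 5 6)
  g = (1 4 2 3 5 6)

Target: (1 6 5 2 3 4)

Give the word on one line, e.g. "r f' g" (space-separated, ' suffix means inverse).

r' f'

  after r': (2 5)
  after f': (1 6 5 2 3 4)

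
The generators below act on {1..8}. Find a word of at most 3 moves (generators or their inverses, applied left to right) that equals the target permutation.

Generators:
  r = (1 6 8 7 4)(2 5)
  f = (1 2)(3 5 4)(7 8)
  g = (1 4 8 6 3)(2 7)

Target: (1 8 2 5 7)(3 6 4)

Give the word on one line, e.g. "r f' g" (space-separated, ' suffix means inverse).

  after r: (1 6 8 7 4)(2 5)
  after g': (1 8 2 5 7)(3 6 4)

r g'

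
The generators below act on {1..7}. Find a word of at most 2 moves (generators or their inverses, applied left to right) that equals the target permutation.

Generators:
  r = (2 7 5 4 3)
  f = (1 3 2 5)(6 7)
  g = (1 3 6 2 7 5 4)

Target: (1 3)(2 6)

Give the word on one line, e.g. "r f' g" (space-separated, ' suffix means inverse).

  after g': (1 4 5 7 2 6 3)
  after r: (1 3)(2 6)

g' r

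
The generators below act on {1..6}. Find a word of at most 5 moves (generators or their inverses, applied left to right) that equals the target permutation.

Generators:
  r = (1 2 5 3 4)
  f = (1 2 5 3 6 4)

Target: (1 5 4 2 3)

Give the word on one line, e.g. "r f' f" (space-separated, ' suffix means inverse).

  after r: (1 2 5 3 4)
  after f: (1 5 6 4 2 3)
  after r': (1 2 5 6 3 4)
  after f: (1 5 4 2 3)

r f r' f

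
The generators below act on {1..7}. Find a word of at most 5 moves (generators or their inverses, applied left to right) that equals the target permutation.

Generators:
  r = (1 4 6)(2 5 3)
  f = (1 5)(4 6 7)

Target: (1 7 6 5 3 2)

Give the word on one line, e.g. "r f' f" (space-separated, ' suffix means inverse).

  after r: (1 4 6)(2 5 3)
  after f': (1 7 6 5 3 2)
  after r': (1 7 4)(2 6)
  after r': (1 7)(2 4 6 3 5)
  after r': (1 7 6 5 3 2)

r f' r' r' r'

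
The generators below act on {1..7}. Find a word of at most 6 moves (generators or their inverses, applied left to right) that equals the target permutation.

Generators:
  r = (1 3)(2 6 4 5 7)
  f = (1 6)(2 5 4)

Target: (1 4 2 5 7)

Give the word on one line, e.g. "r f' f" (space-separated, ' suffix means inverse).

f r r f

  after f: (1 6)(2 5 4)
  after r: (1 4 6 3)(2 7)
  after r: (1 5 7 6)
  after f: (1 4 2 5 7)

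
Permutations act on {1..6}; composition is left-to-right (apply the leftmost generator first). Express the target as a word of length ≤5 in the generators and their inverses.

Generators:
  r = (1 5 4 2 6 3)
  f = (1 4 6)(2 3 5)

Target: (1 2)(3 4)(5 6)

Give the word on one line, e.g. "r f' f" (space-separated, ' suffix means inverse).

f' f' r

  after f': (1 6 4)(2 5 3)
  after f': (1 4 6)(2 3 5)
  after r: (1 2)(3 4)(5 6)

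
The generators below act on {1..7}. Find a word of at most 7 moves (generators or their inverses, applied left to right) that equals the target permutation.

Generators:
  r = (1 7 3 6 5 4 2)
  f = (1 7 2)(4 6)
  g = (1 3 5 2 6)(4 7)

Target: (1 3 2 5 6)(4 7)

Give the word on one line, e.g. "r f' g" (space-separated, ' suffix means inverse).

g' f' g' f' g

  after g': (1 6 2 5 3)(4 7)
  after f': (1 4)(2 5 3)(6 7)
  after g': (1 7 2 3 5)(4 6)
  after f': (2 3 5)
  after g: (1 3 2 5 6)(4 7)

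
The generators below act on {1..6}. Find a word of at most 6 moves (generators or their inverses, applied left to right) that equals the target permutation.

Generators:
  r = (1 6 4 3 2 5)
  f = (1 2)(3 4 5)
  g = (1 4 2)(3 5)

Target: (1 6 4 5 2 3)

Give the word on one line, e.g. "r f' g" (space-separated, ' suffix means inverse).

  after g: (1 4 2)(3 5)
  after r: (1 3)(2 6 4 5)
  after g': (1 5 4 3 2 6)
  after r: (2 4)(3 5)
  after r: (1 6 4 5 2 3)

g r g' r r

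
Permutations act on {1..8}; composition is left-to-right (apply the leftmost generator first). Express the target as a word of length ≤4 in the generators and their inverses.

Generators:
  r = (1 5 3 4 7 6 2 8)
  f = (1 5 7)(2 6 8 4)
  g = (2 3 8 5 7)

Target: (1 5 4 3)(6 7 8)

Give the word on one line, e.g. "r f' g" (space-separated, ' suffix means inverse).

  after r: (1 5 3 4 7 6 2 8)
  after f': (2 6 4 5 3 8 7)
  after r: (1 5 4 3)(6 7 8)

r f' r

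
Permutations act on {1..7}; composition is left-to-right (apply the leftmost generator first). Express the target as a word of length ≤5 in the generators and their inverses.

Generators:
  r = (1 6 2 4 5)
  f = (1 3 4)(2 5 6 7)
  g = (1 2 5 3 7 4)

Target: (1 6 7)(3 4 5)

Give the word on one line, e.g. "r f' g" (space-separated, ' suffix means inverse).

  after r': (1 5 4 2 6)
  after g': (1 2 6 4)(3 5 7)
  after g': (2 6 7 5 3)
  after r: (1 6 7)(3 4 5)

r' g' g' r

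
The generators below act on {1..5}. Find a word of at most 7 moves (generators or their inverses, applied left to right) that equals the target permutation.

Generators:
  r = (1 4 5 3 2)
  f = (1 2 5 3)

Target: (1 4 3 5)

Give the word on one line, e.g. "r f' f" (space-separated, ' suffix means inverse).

  after r': (1 2 3 5 4)
  after f': (2 5 4 3)
  after r: (1 4 2 3)
  after f: (1 4 5 3 2)
  after f: (1 4 3 5)

r' f' r f f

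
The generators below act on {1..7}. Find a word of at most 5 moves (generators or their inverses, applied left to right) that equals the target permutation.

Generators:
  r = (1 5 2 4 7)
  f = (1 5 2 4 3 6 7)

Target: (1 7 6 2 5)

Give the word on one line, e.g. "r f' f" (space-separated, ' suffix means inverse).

f r' f'

  after f: (1 5 2 4 3 6 7)
  after r': (3 6 4)
  after f': (1 7 6 2 5)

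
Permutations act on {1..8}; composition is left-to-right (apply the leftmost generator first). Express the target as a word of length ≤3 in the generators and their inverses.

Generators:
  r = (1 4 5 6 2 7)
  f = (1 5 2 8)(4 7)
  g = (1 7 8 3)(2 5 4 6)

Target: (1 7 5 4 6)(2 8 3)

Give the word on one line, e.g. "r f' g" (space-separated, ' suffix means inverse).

  after g: (1 7 8 3)(2 5 4 6)
  after f': (1 4 6 5 7 2)(3 8)
  after f': (1 7 5 4 6)(2 8 3)

g f' f'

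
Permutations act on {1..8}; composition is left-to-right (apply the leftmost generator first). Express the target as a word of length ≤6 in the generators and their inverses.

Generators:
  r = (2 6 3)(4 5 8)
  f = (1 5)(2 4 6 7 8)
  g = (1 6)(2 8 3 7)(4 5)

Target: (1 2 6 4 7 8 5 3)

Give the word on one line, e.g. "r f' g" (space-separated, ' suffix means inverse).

g r' f' g'

  after g: (1 6)(2 8 3 7)(4 5)
  after r': (1 2 5 8 6)(3 7)
  after f': (1 8 4 2)(3 6 5 7)
  after g': (1 2 6 4 7 8 5 3)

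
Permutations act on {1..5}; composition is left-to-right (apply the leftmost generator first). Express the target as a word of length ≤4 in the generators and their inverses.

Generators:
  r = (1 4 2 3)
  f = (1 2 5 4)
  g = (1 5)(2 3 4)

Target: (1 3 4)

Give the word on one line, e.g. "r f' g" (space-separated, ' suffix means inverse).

  after g: (1 5)(2 3 4)
  after f': (1 2 3 5 4)
  after r: (1 3 5 2)
  after f: (1 3 4)

g f' r f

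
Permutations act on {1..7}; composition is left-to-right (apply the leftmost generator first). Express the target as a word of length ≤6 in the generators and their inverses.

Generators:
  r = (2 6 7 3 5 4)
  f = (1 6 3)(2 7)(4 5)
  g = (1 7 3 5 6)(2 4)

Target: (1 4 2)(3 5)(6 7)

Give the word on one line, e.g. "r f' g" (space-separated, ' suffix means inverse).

f g f g' f'

  after f: (1 6 3)(2 7)(4 5)
  after g: (2 3 7 4 6 5)
  after f: (1 6 4 3 2)(5 7)
  after g': (1 5)(2 6)(3 4 7)
  after f': (1 4 2)(3 5)(6 7)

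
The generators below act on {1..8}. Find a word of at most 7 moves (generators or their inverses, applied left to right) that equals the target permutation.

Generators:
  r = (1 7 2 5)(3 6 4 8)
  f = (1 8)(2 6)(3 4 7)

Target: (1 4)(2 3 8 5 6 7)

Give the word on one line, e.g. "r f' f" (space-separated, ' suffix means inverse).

f' r' f f f

  after f': (1 8)(2 6)(3 7 4)
  after r': (1 4 8 5 2 3)(6 7)
  after f: (1 7 2 4)(3 8 5 6)
  after f: (1 3)(2 7 6 4 8 5)
  after f: (1 4)(2 3 8 5 6 7)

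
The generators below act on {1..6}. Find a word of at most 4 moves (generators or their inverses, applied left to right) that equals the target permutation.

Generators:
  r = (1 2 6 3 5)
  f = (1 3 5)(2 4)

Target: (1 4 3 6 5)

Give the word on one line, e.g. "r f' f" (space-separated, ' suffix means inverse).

  after f: (1 3 5)(2 4)
  after r': (1 6 2 4)
  after r': (1 2 4 5 3 6)
  after f': (1 4 3 6 5)

f r' r' f'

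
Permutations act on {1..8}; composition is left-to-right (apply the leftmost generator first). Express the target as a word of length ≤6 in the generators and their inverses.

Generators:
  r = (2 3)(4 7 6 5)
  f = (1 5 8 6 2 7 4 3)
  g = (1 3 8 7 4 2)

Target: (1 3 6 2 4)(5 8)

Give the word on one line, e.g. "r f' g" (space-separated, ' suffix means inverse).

  after r: (2 3)(4 7 6 5)
  after r: (4 6)(5 7)
  after r: (2 3)(4 5 6 7)
  after f': (1 3 6 2 4)(5 8)

r r r f'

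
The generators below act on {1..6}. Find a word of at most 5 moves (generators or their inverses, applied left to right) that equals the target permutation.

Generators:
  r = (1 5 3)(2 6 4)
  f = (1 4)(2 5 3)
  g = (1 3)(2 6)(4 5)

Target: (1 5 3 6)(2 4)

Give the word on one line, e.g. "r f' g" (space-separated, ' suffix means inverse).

  after r: (1 5 3)(2 6 4)
  after g: (1 4 6 5)
  after f': (2 3 5 4 6)
  after f': (1 4 6 3 2 5)
  after g: (1 5 3 6)(2 4)

r g f' f' g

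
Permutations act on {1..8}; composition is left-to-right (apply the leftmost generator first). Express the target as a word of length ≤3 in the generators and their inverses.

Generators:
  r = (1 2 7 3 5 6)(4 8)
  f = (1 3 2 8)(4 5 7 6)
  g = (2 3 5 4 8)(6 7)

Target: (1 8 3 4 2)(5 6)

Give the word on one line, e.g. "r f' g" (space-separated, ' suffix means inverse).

g f'

  after g: (2 3 5 4 8)(6 7)
  after f': (1 8 3 4 2)(5 6)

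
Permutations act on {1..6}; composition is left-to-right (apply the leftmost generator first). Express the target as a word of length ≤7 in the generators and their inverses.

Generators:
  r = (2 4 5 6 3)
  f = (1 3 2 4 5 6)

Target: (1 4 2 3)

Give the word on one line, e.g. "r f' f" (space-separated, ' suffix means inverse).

  after r: (2 4 5 6 3)
  after r: (2 5 3 4 6)
  after f: (1 3 5 2 6 4)
  after f: (1 2)(3 6 5 4)
  after f: (1 4 2 3)

r r f f f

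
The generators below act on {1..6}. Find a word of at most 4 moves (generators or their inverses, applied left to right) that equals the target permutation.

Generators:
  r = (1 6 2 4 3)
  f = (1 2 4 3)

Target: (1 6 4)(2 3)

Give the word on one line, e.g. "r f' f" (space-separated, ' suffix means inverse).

  after f: (1 2 4 3)
  after r': (1 6)
  after f: (1 6 2 4 3)
  after f: (1 6 4)(2 3)

f r' f f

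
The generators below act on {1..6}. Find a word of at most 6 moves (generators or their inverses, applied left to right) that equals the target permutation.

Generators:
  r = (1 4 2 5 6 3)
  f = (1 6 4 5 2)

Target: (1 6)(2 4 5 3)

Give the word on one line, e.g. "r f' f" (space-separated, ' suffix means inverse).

  after f': (1 2 5 4 6)
  after r': (1 4 5)(3 6)
  after f: (1 5 6 3 4 2)
  after r: (1 6)(2 4 5 3)

f' r' f r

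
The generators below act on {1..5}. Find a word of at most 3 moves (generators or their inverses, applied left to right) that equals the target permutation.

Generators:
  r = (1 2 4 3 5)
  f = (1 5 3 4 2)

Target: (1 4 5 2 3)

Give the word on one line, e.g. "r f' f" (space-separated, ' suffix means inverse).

f r' r'

  after f: (1 5 3 4 2)
  after r': (1 3 2 5 4)
  after r': (1 4 5 2 3)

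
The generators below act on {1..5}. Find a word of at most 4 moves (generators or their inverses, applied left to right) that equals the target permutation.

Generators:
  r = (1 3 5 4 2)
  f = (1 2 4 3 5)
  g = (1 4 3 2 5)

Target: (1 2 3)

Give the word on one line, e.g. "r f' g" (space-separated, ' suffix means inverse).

g f'

  after g: (1 4 3 2 5)
  after f': (1 2 3)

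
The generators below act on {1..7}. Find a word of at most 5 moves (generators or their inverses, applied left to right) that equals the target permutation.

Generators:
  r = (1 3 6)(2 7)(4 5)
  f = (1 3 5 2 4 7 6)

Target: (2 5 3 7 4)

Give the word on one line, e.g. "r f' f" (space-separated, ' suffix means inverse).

r r r r f'

  after r: (1 3 6)(2 7)(4 5)
  after r: (1 6 3)
  after r: (2 7)(4 5)
  after r: (1 3 6)
  after f': (2 5 3 7 4)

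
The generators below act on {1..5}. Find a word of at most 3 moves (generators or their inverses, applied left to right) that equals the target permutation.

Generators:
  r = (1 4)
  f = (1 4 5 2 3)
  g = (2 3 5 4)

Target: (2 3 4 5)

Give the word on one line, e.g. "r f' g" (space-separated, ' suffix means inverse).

f r'

  after f: (1 4 5 2 3)
  after r': (2 3 4 5)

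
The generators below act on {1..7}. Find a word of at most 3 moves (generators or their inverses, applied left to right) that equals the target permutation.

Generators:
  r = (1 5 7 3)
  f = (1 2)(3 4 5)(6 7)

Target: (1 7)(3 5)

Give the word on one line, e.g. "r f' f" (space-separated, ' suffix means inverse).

r' r'

  after r': (1 3 7 5)
  after r': (1 7)(3 5)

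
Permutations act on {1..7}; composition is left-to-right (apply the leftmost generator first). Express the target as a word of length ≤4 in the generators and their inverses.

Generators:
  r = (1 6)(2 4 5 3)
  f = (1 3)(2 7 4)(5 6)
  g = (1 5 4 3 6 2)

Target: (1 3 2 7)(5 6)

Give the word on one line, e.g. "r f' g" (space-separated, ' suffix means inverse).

  after f: (1 3)(2 7 4)(5 6)
  after g: (1 6 4)(2 7 3 5)
  after g: (1 2 7 6 3 4 5)
  after r': (1 3 2 7)(5 6)

f g g r'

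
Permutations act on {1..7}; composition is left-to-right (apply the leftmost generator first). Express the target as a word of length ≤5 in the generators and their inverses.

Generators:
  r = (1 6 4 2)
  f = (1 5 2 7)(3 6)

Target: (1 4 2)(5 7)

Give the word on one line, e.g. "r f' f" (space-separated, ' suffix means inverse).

  after r': (1 2 4 6)
  after f': (1 5)(2 4 3 6 7)
  after f': (2 4 6)(5 7)
  after r': (1 2 6 4)(5 7)
  after r': (1 4 2)(5 7)

r' f' f' r' r'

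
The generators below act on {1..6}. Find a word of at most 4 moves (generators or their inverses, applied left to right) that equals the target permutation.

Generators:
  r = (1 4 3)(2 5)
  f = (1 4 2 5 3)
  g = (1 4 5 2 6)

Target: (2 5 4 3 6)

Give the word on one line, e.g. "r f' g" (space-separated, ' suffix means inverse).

  after r': (1 3 4)(2 5)
  after r': (1 4 3)
  after g': (2 5 4 3 6)

r' r' g'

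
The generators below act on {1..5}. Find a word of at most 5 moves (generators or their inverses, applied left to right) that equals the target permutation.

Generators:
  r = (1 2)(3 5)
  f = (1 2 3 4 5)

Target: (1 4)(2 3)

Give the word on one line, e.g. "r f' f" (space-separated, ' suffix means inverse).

  after r: (1 2)(3 5)
  after f: (1 3)(4 5)
  after f: (1 4)(2 3)

r f f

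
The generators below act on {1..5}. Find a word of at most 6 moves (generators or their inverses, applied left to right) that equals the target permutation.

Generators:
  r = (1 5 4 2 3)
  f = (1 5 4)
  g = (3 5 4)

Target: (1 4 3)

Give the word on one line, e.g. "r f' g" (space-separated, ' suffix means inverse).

g' f' r f' r'

  after g': (3 4 5)
  after f': (1 4)(3 5)
  after r: (1 2 3 4 5)
  after f': (1 2 3 5 4)
  after r': (1 4 3)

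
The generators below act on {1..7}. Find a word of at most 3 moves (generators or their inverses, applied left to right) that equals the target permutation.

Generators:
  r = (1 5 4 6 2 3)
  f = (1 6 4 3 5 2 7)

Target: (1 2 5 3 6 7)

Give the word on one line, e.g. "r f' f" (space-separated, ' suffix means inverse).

  after r: (1 5 4 6 2 3)
  after f: (1 2 5 3 6 7)

r f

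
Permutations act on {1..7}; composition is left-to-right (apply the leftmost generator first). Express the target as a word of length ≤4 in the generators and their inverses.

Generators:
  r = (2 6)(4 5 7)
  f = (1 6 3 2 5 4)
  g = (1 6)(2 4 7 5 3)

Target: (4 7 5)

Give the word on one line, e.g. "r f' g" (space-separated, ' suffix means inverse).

r r

  after r: (2 6)(4 5 7)
  after r: (4 7 5)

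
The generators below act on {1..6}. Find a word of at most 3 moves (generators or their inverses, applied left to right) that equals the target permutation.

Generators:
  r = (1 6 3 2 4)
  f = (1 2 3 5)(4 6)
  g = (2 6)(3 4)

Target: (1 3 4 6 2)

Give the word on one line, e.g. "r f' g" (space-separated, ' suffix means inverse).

r r

  after r: (1 6 3 2 4)
  after r: (1 3 4 6 2)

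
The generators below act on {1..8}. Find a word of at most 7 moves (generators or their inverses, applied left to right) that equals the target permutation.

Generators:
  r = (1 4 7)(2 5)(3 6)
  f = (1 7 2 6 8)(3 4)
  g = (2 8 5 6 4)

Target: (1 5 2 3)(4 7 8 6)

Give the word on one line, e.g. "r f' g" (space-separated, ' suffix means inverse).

g' r' f r' f

  after g': (2 4 6 5 8)
  after r': (1 7 4 3 6 2)(5 8)
  after f: (1 2 7 3 8 5)
  after r': (1 5 7 6 3 8 2 4)
  after f: (1 5 2 3)(4 7 8 6)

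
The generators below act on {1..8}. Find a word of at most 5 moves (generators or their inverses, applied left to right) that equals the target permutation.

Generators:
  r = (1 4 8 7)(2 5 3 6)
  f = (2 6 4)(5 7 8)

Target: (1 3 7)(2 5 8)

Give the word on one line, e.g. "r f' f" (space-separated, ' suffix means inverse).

  after r: (1 4 8 7)(2 5 3 6)
  after r: (1 8)(2 3)(4 7)(5 6)
  after r: (1 7 8 4)(2 6 3 5)
  after f': (1 5 4)(3 8 6)
  after r: (1 3 7)(2 5 8)

r r r f' r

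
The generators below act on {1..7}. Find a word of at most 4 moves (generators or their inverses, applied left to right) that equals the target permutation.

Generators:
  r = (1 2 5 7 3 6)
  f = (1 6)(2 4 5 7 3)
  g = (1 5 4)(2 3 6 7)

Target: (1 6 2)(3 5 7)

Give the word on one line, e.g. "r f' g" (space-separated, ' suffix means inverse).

g' f' r' r'

  after g': (1 4 5)(2 7 6 3)
  after f': (1 2 5 6 7)
  after r': (3 7 6 5)
  after r': (1 6 2)(3 5 7)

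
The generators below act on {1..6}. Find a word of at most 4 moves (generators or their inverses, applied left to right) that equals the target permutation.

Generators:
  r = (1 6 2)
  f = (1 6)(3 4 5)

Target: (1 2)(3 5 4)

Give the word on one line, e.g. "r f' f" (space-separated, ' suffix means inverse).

  after r: (1 6 2)
  after r: (1 2 6)
  after f': (1 2)(3 5 4)

r r f'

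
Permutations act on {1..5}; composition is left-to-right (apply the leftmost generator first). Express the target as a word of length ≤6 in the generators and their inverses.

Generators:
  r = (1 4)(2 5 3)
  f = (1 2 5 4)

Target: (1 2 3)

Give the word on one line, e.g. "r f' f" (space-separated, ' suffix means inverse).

f r' f r

  after f: (1 2 5 4)
  after r': (1 3 5)
  after f: (1 3 4)(2 5)
  after r: (1 2 3)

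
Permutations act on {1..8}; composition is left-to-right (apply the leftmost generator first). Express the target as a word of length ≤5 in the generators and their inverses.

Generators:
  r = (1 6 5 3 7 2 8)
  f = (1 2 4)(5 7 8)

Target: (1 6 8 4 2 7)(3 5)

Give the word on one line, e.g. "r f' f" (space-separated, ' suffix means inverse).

r f f

  after r: (1 6 5 3 7 2 8)
  after f: (1 6 7 4)(2 5 3 8)
  after f: (1 6 8 4 2 7)(3 5)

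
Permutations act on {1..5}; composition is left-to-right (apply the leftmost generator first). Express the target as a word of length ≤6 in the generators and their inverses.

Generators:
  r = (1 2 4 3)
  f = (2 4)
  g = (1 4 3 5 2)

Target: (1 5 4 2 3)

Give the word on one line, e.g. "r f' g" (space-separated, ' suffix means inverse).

r' g f' f' r

  after r': (1 3 4 2)
  after g: (1 5 2 4)
  after f': (1 5 4)
  after f': (1 5 2 4)
  after r: (1 5 4 2 3)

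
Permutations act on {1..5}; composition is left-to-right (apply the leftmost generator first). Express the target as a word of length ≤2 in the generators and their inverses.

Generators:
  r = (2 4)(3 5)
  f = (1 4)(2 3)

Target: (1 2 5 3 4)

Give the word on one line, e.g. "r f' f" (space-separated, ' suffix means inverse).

  after f': (1 4)(2 3)
  after r': (1 2 5 3 4)

f' r'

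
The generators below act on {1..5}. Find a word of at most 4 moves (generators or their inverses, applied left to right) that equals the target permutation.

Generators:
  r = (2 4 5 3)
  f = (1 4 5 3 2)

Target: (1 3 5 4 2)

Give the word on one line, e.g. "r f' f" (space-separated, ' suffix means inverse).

  after r: (2 4 5 3)
  after f': (1 2)
  after r': (1 3 5 4 2)

r f' r'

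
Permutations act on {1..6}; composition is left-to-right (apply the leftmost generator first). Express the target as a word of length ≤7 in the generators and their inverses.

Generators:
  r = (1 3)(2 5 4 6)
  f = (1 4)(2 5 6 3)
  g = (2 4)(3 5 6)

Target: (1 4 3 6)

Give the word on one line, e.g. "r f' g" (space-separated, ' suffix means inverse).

g' f r f' r

  after g': (2 4)(3 6 5)
  after f: (1 4 5 2)
  after r: (1 6 2 3)
  after f': (1 5 2 6 3 4)
  after r: (1 4 3 6)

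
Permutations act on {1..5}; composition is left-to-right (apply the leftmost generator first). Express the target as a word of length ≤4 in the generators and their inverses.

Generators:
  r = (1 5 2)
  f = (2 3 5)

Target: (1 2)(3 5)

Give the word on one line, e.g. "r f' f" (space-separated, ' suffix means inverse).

  after f: (2 3 5)
  after f: (2 5 3)
  after r': (1 2)(3 5)

f f r'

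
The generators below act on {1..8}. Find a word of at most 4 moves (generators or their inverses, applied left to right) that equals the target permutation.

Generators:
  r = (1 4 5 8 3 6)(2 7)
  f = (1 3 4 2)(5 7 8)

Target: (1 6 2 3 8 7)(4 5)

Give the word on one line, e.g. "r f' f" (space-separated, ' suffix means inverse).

f r f'

  after f: (1 3 4 2)(5 7 8)
  after r: (1 6)(2 4 7 3 5)
  after f': (1 6 2 3 8 7)(4 5)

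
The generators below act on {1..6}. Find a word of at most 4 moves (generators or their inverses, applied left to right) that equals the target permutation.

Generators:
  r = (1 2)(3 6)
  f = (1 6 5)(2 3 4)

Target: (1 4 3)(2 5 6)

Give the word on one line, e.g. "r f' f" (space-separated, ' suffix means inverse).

  after r': (1 2)(3 6)
  after f': (1 4 3)(2 5 6)

r' f'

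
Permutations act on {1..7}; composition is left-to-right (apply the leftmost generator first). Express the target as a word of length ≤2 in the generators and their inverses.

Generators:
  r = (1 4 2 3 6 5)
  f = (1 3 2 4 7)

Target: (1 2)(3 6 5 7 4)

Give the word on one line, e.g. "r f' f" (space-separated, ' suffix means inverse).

  after r: (1 4 2 3 6 5)
  after f': (1 2)(3 6 5 7 4)

r f'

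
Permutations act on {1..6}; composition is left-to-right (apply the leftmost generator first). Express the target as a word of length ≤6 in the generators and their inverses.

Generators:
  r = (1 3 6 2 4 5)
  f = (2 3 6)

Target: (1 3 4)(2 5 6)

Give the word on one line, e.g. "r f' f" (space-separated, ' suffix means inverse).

r f' f' r f

  after r: (1 3 6 2 4 5)
  after f': (1 2 4 5)
  after f': (1 6 3 2 4 5)
  after r: (1 2 5 3 4)
  after f: (1 3 4)(2 5 6)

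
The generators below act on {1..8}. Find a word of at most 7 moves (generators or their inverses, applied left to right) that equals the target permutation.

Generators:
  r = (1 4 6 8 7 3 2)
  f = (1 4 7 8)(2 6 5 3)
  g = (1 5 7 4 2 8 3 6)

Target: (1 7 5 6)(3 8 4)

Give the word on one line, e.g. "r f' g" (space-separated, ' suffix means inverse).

  after r': (1 2 3 7 8 6 4)
  after f': (1 3 4 8 2 5 6)
  after f': (1 5 2 6 8 3)(4 7)
  after r': (1 5 3 2 4 8 7)
  after g: (1 7 5 6)(3 8 4)

r' f' f' r' g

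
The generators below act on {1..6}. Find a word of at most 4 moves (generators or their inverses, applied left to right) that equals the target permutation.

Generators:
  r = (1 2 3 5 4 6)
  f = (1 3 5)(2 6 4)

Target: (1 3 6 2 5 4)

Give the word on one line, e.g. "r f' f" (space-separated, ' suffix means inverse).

f' f' r f'

  after f': (1 5 3)(2 4 6)
  after f': (1 3 5)(2 6 4)
  after r: (1 5 2)(3 4)
  after f': (1 3 6 2 5 4)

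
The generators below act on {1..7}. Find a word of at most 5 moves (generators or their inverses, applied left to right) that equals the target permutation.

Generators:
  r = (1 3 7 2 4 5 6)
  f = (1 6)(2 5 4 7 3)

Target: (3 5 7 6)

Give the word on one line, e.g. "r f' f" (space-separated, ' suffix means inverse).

  after f: (1 6)(2 5 4 7 3)
  after f: (2 4 3 5 7)
  after f: (1 6)(2 7 5 3 4)
  after r: (3 5 7 6)

f f f r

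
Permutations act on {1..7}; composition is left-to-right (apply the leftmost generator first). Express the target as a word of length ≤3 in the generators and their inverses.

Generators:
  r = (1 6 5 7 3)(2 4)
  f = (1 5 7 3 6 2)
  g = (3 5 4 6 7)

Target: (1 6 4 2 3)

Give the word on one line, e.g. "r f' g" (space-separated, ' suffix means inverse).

  after g': (3 7 6 4 5)
  after f': (1 2 6 4)(3 5 7)
  after f': (1 6 4 2 3)

g' f' f'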